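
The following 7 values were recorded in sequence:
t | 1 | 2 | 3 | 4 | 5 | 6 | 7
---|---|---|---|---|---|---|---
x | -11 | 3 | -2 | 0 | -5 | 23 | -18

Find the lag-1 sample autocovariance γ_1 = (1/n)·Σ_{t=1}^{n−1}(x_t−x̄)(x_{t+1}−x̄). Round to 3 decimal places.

Mean x̄ = (-11 + 3 − 2 + 0 − 5 + 23 − 18)/7 = -1.4286
Deviations: -9.5714, 4.4286, -0.5714, 1.4286, -3.5714, 24.4286, -16.5714
Σ_{t=1}^{6}(x_t−x̄)(x_{t+1}−x̄) = -542.8980
γ_1 = -542.8980 / 7 = -77.557

-77.557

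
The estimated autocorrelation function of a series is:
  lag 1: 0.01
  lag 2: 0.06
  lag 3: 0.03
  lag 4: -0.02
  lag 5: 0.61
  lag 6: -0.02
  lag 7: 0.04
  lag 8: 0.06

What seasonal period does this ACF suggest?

The largest autocorrelation is r_5 = 0.61; the remaining lags stay at or below 0.06.
The dominant spike at lag 5 indicates a seasonal period of 5.

5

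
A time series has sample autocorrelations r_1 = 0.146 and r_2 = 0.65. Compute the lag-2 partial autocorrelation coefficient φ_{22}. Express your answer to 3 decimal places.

0.642

φ_{22} = (r_2 − r_1²) / (1 − r_1²)
r_1² = (0.146)² = 0.021316
Numerator = 0.65 − 0.0213 = 0.6287; denominator = 1 − 0.0213 = 0.9787
φ_{22} = 0.6287 / 0.9787 = 0.642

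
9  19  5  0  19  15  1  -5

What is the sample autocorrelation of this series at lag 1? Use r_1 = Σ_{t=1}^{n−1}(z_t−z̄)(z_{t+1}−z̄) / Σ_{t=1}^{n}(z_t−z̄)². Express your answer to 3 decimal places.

0.059

Mean z̄ = (9 + 19 + 5 + 0 + 19 + 15 + 1 − 5)/8 = 7.8750
Σ(z_t−z̄)(z_{t+1}−z̄) = (12.5156) + (-31.9844) + (22.6406) + (-87.6094) + (79.2656) + (-48.9844) + (88.5156) = 34.3594
Denominator Σ(z_t−z̄)² = 582.8750
r_1 = 34.3594 / 582.8750 = 0.059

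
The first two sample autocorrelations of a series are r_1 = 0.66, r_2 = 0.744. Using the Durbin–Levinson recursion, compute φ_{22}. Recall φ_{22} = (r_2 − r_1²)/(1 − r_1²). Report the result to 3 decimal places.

φ_{22} = (r_2 − r_1²) / (1 − r_1²)
r_1² = (0.66)² = 0.4356
Numerator = 0.744 − 0.4356 = 0.3084; denominator = 1 − 0.4356 = 0.5644
φ_{22} = 0.3084 / 0.5644 = 0.546

0.546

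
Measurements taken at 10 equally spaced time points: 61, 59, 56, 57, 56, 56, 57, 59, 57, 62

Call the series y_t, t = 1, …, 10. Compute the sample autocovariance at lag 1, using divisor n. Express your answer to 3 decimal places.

0.500

Mean ȳ = (61 + 59 + 56 + 57 + 56 + 56 + 57 + 59 + 57 + 62)/10 = 58.0000
Σ_{t=1}^{9}(y_t−ȳ)(y_{t+1}−ȳ) = 5.0000
γ_1 = 5.0000 / 10 = 0.500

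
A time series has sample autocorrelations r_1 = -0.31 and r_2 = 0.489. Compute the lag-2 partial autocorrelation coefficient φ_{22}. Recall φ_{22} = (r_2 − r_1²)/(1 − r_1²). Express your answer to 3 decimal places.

φ_{22} = (r_2 − r_1²) / (1 − r_1²)
r_1² = (-0.31)² = 0.0961
Numerator = 0.489 − 0.0961 = 0.3929; denominator = 1 − 0.0961 = 0.9039
φ_{22} = 0.3929 / 0.9039 = 0.435

0.435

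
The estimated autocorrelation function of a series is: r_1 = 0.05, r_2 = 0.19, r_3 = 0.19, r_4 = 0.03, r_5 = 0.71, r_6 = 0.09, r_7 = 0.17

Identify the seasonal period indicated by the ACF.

The largest autocorrelation is r_5 = 0.71; the remaining lags stay at or below 0.19.
The dominant spike at lag 5 indicates a seasonal period of 5.

5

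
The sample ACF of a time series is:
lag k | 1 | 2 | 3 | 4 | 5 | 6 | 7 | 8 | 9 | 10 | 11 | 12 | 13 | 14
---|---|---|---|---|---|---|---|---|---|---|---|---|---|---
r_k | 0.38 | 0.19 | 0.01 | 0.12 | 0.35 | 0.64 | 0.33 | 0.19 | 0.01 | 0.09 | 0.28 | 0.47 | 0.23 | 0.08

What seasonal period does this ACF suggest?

The largest autocorrelation is r_6 = 0.64, with a weaker echo at lag 12 (0.47); the remaining lags stay at or below 0.38. The elevated value at lag 1 (0.38), dropping to 0.19 at lag 2, reflects decaying short-term dependence rather than seasonality.
The dominant spike at lag 6 indicates a seasonal period of 6.

6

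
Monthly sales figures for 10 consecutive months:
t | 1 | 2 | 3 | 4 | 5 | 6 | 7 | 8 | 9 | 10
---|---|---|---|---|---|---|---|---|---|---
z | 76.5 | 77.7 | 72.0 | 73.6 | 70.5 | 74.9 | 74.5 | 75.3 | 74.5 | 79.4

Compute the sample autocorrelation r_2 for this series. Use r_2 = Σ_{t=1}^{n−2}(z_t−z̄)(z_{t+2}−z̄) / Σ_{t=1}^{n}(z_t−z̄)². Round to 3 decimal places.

Mean z̄ = (76.5 + 77.7 + 72.0 + 73.6 + 70.5 + 74.9 + 74.5 + 75.3 + 74.5 + 79.4)/10 = 74.8900
Numerator Σ_{t=1}^{8}(z_t−z̄)(z_{t+2}−z̄) = 8.1138
Denominator Σ(z_t−z̄)² = 60.5890
r_2 = 8.1138 / 60.5890 = 0.134

0.134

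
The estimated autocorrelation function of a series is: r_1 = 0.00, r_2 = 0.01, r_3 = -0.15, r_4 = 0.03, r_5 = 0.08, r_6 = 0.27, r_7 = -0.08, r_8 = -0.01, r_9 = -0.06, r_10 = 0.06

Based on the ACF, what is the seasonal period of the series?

6

The largest autocorrelation is r_6 = 0.27; the remaining lags stay at or below 0.08.
The dominant spike at lag 6 indicates a seasonal period of 6.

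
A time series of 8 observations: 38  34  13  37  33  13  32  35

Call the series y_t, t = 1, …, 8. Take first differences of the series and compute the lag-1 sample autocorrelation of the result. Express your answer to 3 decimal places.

First differences Δy: -4, -21, 24, -4, -20, 19, 3
Mean of differences = -0.4286
Numerator Σ(Δy_t−Δȳ)(Δy_{t+1}−Δȳ) = -760.0408
Denominator Σ(Δy_t−Δȳ)² = 1817.7143
r_1(Δy) = -760.0408 / 1817.7143 = -0.418

-0.418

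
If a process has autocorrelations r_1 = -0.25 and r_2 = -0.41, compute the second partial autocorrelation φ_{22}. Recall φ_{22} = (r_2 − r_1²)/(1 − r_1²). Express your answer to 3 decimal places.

φ_{22} = (r_2 − r_1²) / (1 − r_1²)
r_1² = (-0.25)² = 0.0625
Numerator = -0.41 − 0.0625 = -0.4725; denominator = 1 − 0.0625 = 0.9375
φ_{22} = -0.4725 / 0.9375 = -0.504

-0.504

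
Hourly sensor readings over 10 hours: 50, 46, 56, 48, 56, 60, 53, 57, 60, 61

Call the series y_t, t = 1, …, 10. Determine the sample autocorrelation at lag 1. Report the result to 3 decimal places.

Mean ȳ = (50 + 46 + 56 + 48 + 56 + 60 + 53 + 57 + 60 + 61)/10 = 54.7000
Numerator Σ_{t=1}^{9}(y_t−ȳ)(y_{t+1}−ȳ) = 51.7100
Denominator Σ(y_t−ȳ)² = 250.1000
r_1 = 51.7100 / 250.1000 = 0.207

0.207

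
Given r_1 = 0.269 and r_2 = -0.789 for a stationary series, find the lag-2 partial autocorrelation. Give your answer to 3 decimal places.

-0.929

φ_{22} = (r_2 − r_1²) / (1 − r_1²)
r_1² = (0.269)² = 0.072361
Numerator = -0.789 − 0.0724 = -0.8614; denominator = 1 − 0.0724 = 0.9276
φ_{22} = -0.8614 / 0.9276 = -0.929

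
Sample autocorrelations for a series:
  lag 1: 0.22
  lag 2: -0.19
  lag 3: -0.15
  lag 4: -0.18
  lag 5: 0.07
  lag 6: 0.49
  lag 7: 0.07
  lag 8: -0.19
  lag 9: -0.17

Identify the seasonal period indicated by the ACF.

The largest autocorrelation is r_6 = 0.49; the remaining lags stay at or below 0.22.
The dominant spike at lag 6 indicates a seasonal period of 6.

6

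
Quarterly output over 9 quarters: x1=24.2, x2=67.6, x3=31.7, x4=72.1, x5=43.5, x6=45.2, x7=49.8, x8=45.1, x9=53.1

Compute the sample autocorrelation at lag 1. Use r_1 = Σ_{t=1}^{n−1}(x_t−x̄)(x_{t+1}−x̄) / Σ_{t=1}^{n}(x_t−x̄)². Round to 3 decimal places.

Mean x̄ = (24.2 + 67.6 + 31.7 + 72.1 + 43.5 + 45.2 + 49.8 + 45.1 + 53.1)/9 = 48.0333
Numerator Σ_{t=1}^{8}(x_t−x̄)(x_{t+1}−x̄) = -1300.3244
Denominator Σ(x_t−x̄)² = 1862.8400
r_1 = -1300.3244 / 1862.8400 = -0.698

-0.698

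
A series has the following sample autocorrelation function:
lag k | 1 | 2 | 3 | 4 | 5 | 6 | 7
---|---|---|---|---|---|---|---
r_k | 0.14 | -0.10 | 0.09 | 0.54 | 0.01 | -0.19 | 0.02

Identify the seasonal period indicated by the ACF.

4

The largest autocorrelation is r_4 = 0.54; the remaining lags stay at or below 0.14.
The dominant spike at lag 4 indicates a seasonal period of 4.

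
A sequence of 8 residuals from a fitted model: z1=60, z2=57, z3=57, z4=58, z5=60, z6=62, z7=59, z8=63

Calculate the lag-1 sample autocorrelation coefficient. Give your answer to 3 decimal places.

0.184

Mean z̄ = (60 + 57 + 57 + 58 + 60 + 62 + 59 + 63)/8 = 59.5000
Deviations from mean: 0.5000, -2.5000, -2.5000, -1.5000, 0.5000, 2.5000, -0.5000, 3.5000
Σ(z_t−z̄)(z_{t+1}−z̄) = (-1.2500) + (6.2500) + (3.7500) + (-0.7500) + (1.2500) + (-1.2500) + (-1.7500) = 6.2500
Denominator Σ(z_t−z̄)² = 34.0000
r_1 = 6.2500 / 34.0000 = 0.184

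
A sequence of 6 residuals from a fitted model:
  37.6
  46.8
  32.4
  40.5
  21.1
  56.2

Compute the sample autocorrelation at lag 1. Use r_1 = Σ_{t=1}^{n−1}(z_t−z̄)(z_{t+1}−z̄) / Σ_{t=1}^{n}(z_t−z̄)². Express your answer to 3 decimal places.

-0.559

Mean z̄ = (37.6 + 46.8 + 32.4 + 40.5 + 21.1 + 56.2)/6 = 39.1000
Deviations from mean: -1.5000, 7.7000, -6.7000, 1.4000, -18.0000, 17.1000
Numerator Σ_{t=1}^{5}(z_t−z̄)(z_{t+1}−z̄) = -405.5200
Denominator Σ(z_t−z̄)² = 724.8000
r_1 = -405.5200 / 724.8000 = -0.559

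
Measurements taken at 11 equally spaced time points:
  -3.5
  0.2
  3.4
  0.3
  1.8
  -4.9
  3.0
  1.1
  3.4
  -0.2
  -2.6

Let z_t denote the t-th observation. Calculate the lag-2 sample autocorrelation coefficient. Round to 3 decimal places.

Mean z̄ = (-3.5 + 0.2 + 3.4 + 0.3 + 1.8 − 4.9 + 3.0 + 1.1 + 3.4 − 0.2 − 2.6)/11 = 0.1818
Numerator Σ_{t=1}^{9}(z_t−z̄)(z_{t+2}−z̄) = -7.5788
Denominator Σ(z_t−z̄)² = 79.3964
r_2 = -7.5788 / 79.3964 = -0.095

-0.095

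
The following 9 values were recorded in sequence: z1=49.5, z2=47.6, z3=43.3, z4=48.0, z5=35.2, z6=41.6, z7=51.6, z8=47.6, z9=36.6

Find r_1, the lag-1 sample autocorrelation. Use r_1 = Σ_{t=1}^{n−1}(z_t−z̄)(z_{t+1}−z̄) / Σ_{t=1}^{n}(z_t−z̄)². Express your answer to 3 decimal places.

Mean z̄ = (49.5 + 47.6 + 43.3 + 48.0 + 35.2 + 41.6 + 51.6 + 47.6 + 36.6)/9 = 44.5556
Numerator Σ_{t=1}^{8}(z_t−z̄)(z_{t+1}−z̄) = -21.2620
Denominator Σ(z_t−z̄)² = 265.6022
r_1 = -21.2620 / 265.6022 = -0.080

-0.080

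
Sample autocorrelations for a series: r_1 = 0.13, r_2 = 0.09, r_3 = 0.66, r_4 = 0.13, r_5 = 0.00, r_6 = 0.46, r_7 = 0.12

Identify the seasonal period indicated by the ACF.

The largest autocorrelation is r_3 = 0.66, with a weaker echo at lag 6 (0.46); the remaining lags stay at or below 0.13.
The dominant spike at lag 3 indicates a seasonal period of 3.

3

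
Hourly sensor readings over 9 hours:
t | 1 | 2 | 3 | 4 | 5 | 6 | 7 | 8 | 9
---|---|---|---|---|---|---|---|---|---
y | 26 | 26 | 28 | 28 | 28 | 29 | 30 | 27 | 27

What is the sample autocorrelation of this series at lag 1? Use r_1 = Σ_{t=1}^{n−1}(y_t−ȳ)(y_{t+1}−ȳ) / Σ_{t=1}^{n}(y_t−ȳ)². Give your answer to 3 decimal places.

Mean ȳ = (26 + 26 + 28 + 28 + 28 + 29 + 30 + 27 + 27)/9 = 27.6667
Numerator Σ_{t=1}^{8}(y_t−ȳ)(y_{t+1}−ȳ) = 4.8889
Denominator Σ(y_t−ȳ)² = 14.0000
r_1 = 4.8889 / 14.0000 = 0.349

0.349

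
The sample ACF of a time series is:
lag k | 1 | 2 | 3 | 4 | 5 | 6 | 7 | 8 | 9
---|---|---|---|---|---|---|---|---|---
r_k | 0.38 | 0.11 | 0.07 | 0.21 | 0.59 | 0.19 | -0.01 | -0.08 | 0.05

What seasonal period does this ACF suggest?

The largest autocorrelation is r_5 = 0.59; the remaining lags stay at or below 0.38. The elevated value at lag 1 (0.38), dropping to 0.11 at lag 2, reflects decaying short-term dependence rather than seasonality.
The dominant spike at lag 5 indicates a seasonal period of 5.

5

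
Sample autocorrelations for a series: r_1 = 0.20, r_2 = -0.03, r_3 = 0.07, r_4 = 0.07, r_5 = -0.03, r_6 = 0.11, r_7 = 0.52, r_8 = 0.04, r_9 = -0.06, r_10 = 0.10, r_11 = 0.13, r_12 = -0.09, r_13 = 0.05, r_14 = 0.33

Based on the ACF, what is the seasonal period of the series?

7

The largest autocorrelation is r_7 = 0.52, with a weaker echo at lag 14 (0.33); the remaining lags stay at or below 0.20.
The dominant spike at lag 7 indicates a seasonal period of 7.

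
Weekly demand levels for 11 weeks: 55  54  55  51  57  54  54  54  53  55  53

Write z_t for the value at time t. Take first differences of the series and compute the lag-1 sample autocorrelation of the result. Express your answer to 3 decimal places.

First differences Δz: -1, 1, -4, 6, -3, 0, 0, -1, 2, -2
Mean of differences = -0.2000
Numerator Σ(Δz_t−Δz̄)(Δz_{t+1}−Δz̄) = -52.8400
Denominator Σ(Δz_t−Δz̄)² = 71.6000
r_1(Δz) = -52.8400 / 71.6000 = -0.738

-0.738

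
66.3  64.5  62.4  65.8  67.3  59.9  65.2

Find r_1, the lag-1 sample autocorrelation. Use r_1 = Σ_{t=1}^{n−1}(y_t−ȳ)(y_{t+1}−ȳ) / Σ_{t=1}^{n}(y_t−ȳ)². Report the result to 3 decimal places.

-0.392

Mean ȳ = (66.3 + 64.5 + 62.4 + 65.8 + 67.3 + 59.9 + 65.2)/7 = 64.4857
Deviations from mean: 1.8143, 0.0143, -2.0857, 1.3143, 2.8143, -4.5857, 0.7143
Σ(y_t−ȳ)(y_{t+1}−ȳ) = (0.0259) + (-0.0298) + (-2.7412) + (3.6988) + (-12.9055) + (-3.2755) = -15.2273
Denominator Σ(y_t−ȳ)² = 38.8286
r_1 = -15.2273 / 38.8286 = -0.392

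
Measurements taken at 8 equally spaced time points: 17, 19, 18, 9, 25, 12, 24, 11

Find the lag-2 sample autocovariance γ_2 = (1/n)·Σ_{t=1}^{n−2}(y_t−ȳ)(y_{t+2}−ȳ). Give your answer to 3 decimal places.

Mean ȳ = (17 + 19 + 18 + 9 + 25 + 12 + 24 + 11)/8 = 16.8750
Deviations: 0.1250, 2.1250, 1.1250, -7.8750, 8.1250, -4.8750, 7.1250, -5.8750
Σ_{t=1}^{6}(y_t−ȳ)(y_{t+2}−ȳ) = 117.4688
γ_2 = 117.4688 / 8 = 14.684

14.684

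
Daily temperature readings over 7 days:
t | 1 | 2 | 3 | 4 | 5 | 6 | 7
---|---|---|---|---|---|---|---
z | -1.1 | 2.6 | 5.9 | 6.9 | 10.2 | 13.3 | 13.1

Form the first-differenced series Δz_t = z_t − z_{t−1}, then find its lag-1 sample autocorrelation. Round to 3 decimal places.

First differences Δz: 3.7, 3.3, 1.0, 3.3, 3.1, -0.2
Mean of differences = 2.3667
Numerator Σ(Δz_t−Δz̄)(Δz_{t+1}−Δz̄) = -2.5044
Denominator Σ(Δz_t−Δz̄)² = 12.5133
r_1(Δz) = -2.5044 / 12.5133 = -0.200

-0.200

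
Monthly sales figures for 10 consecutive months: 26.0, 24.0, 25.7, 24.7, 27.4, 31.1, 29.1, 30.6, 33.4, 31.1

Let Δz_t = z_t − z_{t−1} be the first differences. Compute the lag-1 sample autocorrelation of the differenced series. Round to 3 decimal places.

First differences Δz: -2.0, 1.7, -1.0, 2.7, 3.7, -2.0, 1.5, 2.8, -2.3
Mean of differences = 0.5667
Numerator Σ(Δz_t−Δz̄)(Δz_{t+1}−Δz̄) = -16.0978
Denominator Σ(Δz_t−Δz̄)² = 45.3600
r_1(Δz) = -16.0978 / 45.3600 = -0.355

-0.355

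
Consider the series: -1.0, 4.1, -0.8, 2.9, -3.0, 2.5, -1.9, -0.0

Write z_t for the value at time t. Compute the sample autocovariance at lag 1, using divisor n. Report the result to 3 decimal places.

Mean z̄ = (-1.0 + 4.1 − 0.8 + 2.9 − 3.0 + 2.5 − 1.9 − 0.0)/8 = 0.3500
Deviations: -1.3500, 3.7500, -1.1500, 2.5500, -3.3500, 2.1500, -2.2500, -0.3500
Σ_{t=1}^{7}(z_t−z̄)(z_{t+1}−z̄) = -32.1025
γ_1 = -32.1025 / 8 = -4.013

-4.013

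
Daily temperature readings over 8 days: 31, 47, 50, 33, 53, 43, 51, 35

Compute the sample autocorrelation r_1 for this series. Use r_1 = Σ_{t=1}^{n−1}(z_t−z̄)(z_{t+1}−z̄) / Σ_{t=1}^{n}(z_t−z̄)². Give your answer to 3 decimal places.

-0.469

Mean z̄ = (31 + 47 + 50 + 33 + 53 + 43 + 51 + 35)/8 = 42.8750
Deviations from mean: -11.8750, 4.1250, 7.1250, -9.8750, 10.1250, 0.1250, 8.1250, -7.8750
Σ(z_t−z̄)(z_{t+1}−z̄) = (-48.9844) + (29.3906) + (-70.3594) + (-99.9844) + (1.2656) + (1.0156) + (-63.9844) = -251.6406
Denominator Σ(z_t−z̄)² = 536.8750
r_1 = -251.6406 / 536.8750 = -0.469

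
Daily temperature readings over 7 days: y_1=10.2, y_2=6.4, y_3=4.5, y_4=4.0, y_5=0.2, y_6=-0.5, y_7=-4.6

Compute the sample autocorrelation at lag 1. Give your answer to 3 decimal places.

0.447

Mean ȳ = (10.2 + 6.4 + 4.5 + 4.0 + 0.2 − 0.5 − 4.6)/7 = 2.8857
Numerator Σ_{t=1}^{6}(y_t−ȳ)(y_{t+1}−ȳ) = 64.6212
Denominator Σ(y_t−ȳ)² = 144.4086
r_1 = 64.6212 / 144.4086 = 0.447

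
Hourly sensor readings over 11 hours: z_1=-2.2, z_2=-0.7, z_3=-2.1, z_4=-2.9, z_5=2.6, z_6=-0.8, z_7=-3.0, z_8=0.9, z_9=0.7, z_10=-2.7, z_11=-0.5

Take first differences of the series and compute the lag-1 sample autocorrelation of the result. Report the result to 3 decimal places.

First differences Δz: 1.5, -1.4, -0.8, 5.5, -3.4, -2.2, 3.9, -0.2, -3.4, 2.2
Mean of differences = 0.1700
Numerator Σ(Δz_t−Δz̄)(Δz_{t+1}−Δz̄) = -32.4489
Denominator Σ(Δz_t−Δz̄)² = 82.8610
r_1(Δz) = -32.4489 / 82.8610 = -0.392

-0.392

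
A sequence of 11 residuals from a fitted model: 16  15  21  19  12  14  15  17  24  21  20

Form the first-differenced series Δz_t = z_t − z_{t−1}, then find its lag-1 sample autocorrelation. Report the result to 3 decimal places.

First differences Δz: -1, 6, -2, -7, 2, 1, 2, 7, -3, -1
Mean of differences = 0.4000
Numerator Σ(Δz_t−Δz̄)(Δz_{t+1}−Δz̄) = -20.5600
Denominator Σ(Δz_t−Δz̄)² = 156.4000
r_1(Δz) = -20.5600 / 156.4000 = -0.131

-0.131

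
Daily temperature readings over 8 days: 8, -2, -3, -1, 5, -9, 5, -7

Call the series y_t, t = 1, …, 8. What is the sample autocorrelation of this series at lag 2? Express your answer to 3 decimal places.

Mean ȳ = (8 − 2 − 3 − 1 + 5 − 9 + 5 − 7)/8 = -0.5000
Deviations from mean: 8.5000, -1.5000, -2.5000, -0.5000, 5.5000, -8.5000, 5.5000, -6.5000
Σ(y_t−ȳ)(y_{t+2}−ȳ) = (-21.2500) + (0.7500) + (-13.7500) + (4.2500) + (30.2500) + (55.2500) = 55.5000
Denominator Σ(y_t−ȳ)² = 256.0000
r_2 = 55.5000 / 256.0000 = 0.217

0.217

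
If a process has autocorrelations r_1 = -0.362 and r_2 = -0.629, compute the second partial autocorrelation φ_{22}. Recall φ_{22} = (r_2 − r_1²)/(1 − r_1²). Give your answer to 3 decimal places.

-0.875

φ_{22} = (r_2 − r_1²) / (1 − r_1²)
r_1² = (-0.362)² = 0.131044
Numerator = -0.629 − 0.1310 = -0.7600; denominator = 1 − 0.1310 = 0.8690
φ_{22} = -0.7600 / 0.8690 = -0.875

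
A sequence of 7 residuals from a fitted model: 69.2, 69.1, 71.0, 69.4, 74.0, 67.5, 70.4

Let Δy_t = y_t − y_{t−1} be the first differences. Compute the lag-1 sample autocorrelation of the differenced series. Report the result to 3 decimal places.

-0.760

First differences Δy: -0.1, 1.9, -1.6, 4.6, -6.5, 2.9
Mean of differences = 0.2000
Numerator Σ(Δy_t−Δȳ)(Δy_{t+1}−Δȳ) = -59.0600
Denominator Σ(Δy_t−Δȳ)² = 77.7600
r_1(Δy) = -59.0600 / 77.7600 = -0.760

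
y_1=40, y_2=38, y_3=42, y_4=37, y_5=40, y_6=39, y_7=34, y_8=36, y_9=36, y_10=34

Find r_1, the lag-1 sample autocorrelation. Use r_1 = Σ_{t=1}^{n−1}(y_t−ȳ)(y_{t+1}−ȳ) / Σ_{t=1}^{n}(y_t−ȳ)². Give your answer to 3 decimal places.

0.171

Mean ȳ = (40 + 38 + 42 + 37 + 40 + 39 + 34 + 36 + 36 + 34)/10 = 37.6000
Numerator Σ_{t=1}^{9}(y_t−ȳ)(y_{t+1}−ȳ) = 11.0400
Denominator Σ(y_t−ȳ)² = 64.4000
r_1 = 11.0400 / 64.4000 = 0.171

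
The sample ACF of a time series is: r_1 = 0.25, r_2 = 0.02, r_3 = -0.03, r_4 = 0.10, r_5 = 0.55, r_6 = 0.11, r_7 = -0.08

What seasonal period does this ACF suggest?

The largest autocorrelation is r_5 = 0.55; the remaining lags stay at or below 0.25. The elevated value at lag 1 (0.25), dropping to 0.02 at lag 2, reflects decaying short-term dependence rather than seasonality.
The dominant spike at lag 5 indicates a seasonal period of 5.

5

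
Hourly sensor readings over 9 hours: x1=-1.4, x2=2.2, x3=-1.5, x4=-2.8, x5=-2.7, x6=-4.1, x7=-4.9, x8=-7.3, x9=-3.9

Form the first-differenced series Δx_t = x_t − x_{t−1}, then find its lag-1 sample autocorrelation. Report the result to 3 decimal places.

-0.357

First differences Δx: 3.6, -3.7, -1.3, 0.1, -1.4, -0.8, -2.4, 3.4
Mean of differences = -0.3125
Numerator Σ(Δx_t−Δx̄)(Δx_{t+1}−Δx̄) = -16.9664
Denominator Σ(Δx_t−Δx̄)² = 47.4888
r_1(Δx) = -16.9664 / 47.4888 = -0.357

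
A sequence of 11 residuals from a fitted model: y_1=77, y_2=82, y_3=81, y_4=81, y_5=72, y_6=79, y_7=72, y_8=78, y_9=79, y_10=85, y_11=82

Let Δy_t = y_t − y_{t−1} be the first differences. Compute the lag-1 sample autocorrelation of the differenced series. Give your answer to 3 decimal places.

First differences Δy: 5, -1, 0, -9, 7, -7, 6, 1, 6, -3
Mean of differences = 0.5000
Numerator Σ(Δy_t−Δȳ)(Δy_{t+1}−Δȳ) = -166.7500
Denominator Σ(Δy_t−Δȳ)² = 284.5000
r_1(Δy) = -166.7500 / 284.5000 = -0.586

-0.586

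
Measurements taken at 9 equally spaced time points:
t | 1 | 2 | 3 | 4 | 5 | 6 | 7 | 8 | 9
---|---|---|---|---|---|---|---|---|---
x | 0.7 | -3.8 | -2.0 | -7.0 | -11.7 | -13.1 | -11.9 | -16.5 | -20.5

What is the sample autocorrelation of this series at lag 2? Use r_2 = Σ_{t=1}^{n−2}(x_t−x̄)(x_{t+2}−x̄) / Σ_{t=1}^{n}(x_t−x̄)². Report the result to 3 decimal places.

0.311

Mean x̄ = (0.7 − 3.8 − 2.0 − 7.0 − 11.7 − 13.1 − 11.9 − 16.5 − 20.5)/9 = -9.5333
Numerator Σ_{t=1}^{7}(x_t−x̄)(x_{t+2}−x̄) = 122.1878
Denominator Σ(x_t−x̄)² = 392.5800
r_2 = 122.1878 / 392.5800 = 0.311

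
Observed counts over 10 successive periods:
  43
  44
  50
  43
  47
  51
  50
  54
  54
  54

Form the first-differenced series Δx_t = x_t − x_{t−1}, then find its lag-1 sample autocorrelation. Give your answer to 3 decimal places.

-0.574

First differences Δx: 1, 6, -7, 4, 4, -1, 4, 0, 0
Mean of differences = 1.2222
Numerator Σ(Δx_t−Δx̄)(Δx_{t+1}−Δx̄) = -69.7160
Denominator Σ(Δx_t−Δx̄)² = 121.5556
r_1(Δx) = -69.7160 / 121.5556 = -0.574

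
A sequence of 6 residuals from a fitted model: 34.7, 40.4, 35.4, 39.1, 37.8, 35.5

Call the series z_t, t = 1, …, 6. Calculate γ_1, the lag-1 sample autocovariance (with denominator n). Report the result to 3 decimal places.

-2.811

Mean z̄ = (34.7 + 40.4 + 35.4 + 39.1 + 37.8 + 35.5)/6 = 37.1500
Σ_{t=1}^{5}(z_t−z̄)(z_{t+1}−z̄) = -16.8675
γ_1 = -16.8675 / 6 = -2.811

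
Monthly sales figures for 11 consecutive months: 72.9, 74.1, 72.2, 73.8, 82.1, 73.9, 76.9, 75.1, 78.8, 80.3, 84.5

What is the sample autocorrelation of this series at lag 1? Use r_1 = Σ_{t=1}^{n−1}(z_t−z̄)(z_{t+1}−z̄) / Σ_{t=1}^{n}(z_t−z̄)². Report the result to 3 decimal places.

Mean z̄ = (72.9 + 74.1 + 72.2 + 73.8 + 82.1 + 73.9 + 76.9 + 75.1 + 78.8 + 80.3 + 84.5)/11 = 76.7818
Numerator Σ_{t=1}^{10}(z_t−z̄)(z_{t+1}−z̄) = 35.4969
Denominator Σ(z_t−z̄)² = 167.5964
r_1 = 35.4969 / 167.5964 = 0.212

0.212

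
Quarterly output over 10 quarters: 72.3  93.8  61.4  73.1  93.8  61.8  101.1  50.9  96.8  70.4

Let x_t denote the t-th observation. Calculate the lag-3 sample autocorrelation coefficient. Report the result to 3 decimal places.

-0.169

Mean x̄ = (72.3 + 93.8 + 61.4 + 73.1 + 93.8 + 61.8 + 101.1 + 50.9 + 96.8 + 70.4)/10 = 77.5400
Σ(x_t−x̄)(x_{t+3}−x̄) = (23.2656) + (264.3876) + (254.0436) + (-104.6064) + (-433.1664) + (-303.1524) + (-168.2184) = -467.4468
Denominator Σ(x_t−x̄)² = 2770.8840
r_3 = -467.4468 / 2770.8840 = -0.169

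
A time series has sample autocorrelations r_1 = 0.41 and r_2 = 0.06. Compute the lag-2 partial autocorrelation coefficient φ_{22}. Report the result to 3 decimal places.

φ_{22} = (r_2 − r_1²) / (1 − r_1²)
r_1² = (0.41)² = 0.1681
Numerator = 0.06 − 0.1681 = -0.1081; denominator = 1 − 0.1681 = 0.8319
φ_{22} = -0.1081 / 0.8319 = -0.130

-0.130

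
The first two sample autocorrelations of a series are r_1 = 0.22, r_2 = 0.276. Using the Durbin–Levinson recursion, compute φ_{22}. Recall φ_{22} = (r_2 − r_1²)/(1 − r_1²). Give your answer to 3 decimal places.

φ_{22} = (r_2 − r_1²) / (1 − r_1²)
r_1² = (0.22)² = 0.0484
Numerator = 0.276 − 0.0484 = 0.2276; denominator = 1 − 0.0484 = 0.9516
φ_{22} = 0.2276 / 0.9516 = 0.239

0.239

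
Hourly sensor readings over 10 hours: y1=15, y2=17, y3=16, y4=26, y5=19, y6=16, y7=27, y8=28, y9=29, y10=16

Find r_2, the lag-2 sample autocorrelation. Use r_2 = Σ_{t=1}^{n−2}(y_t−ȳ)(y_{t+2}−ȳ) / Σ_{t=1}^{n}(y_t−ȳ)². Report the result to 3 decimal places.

Mean ȳ = (15 + 17 + 16 + 26 + 19 + 16 + 27 + 28 + 29 + 16)/10 = 20.9000
Numerator Σ_{t=1}^{8}(y_t−ȳ)(y_{t+2}−ȳ) = -38.4200
Denominator Σ(y_t−ȳ)² = 304.9000
r_2 = -38.4200 / 304.9000 = -0.126

-0.126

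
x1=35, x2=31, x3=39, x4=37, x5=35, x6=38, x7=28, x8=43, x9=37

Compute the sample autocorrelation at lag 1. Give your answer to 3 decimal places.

Mean x̄ = (35 + 31 + 39 + 37 + 35 + 38 + 28 + 43 + 37)/9 = 35.8889
Numerator Σ_{t=1}^{8}(x_t−x̄)(x_{t+1}−x̄) = -75.1235
Denominator Σ(x_t−x̄)² = 154.8889
r_1 = -75.1235 / 154.8889 = -0.485

-0.485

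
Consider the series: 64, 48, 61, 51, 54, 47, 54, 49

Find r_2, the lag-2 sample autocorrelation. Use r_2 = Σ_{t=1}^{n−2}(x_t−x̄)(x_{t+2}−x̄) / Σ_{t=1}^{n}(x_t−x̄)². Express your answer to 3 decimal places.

Mean x̄ = (64 + 48 + 61 + 51 + 54 + 47 + 54 + 49)/8 = 53.5000
Deviations from mean: 10.5000, -5.5000, 7.5000, -2.5000, 0.5000, -6.5000, 0.5000, -4.5000
Σ(x_t−x̄)(x_{t+2}−x̄) = (78.7500) + (13.7500) + (3.7500) + (16.2500) + (0.2500) + (29.2500) = 142.0000
Denominator Σ(x_t−x̄)² = 266.0000
r_2 = 142.0000 / 266.0000 = 0.534

0.534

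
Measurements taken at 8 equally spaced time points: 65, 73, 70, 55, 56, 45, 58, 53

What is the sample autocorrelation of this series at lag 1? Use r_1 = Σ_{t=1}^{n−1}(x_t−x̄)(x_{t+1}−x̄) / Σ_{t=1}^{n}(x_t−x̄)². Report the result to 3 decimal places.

0.437

Mean x̄ = (65 + 73 + 70 + 55 + 56 + 45 + 58 + 53)/8 = 59.3750
Deviations from mean: 5.6250, 13.6250, 10.6250, -4.3750, -3.3750, -14.3750, -1.3750, -6.3750
Numerator Σ_{t=1}^{7}(x_t−x̄)(x_{t+1}−x̄) = 266.7344
Denominator Σ(x_t−x̄)² = 609.8750
r_1 = 266.7344 / 609.8750 = 0.437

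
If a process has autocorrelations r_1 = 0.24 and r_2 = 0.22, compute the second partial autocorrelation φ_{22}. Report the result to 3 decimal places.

0.172

φ_{22} = (r_2 − r_1²) / (1 − r_1²)
r_1² = (0.24)² = 0.0576
Numerator = 0.22 − 0.0576 = 0.1624; denominator = 1 − 0.0576 = 0.9424
φ_{22} = 0.1624 / 0.9424 = 0.172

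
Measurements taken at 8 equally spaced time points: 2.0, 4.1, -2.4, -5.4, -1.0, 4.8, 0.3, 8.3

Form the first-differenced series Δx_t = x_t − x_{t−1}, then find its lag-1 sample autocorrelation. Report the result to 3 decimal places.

-0.221

First differences Δx: 2.1, -6.5, -3.0, 4.4, 5.8, -4.5, 8.0
Mean of differences = 0.9000
Numerator Σ(Δx_t−Δx̄)(Δx_{t+1}−Δx̄) = -41.3200
Denominator Σ(Δx_t−Δx̄)² = 187.2400
r_1(Δx) = -41.3200 / 187.2400 = -0.221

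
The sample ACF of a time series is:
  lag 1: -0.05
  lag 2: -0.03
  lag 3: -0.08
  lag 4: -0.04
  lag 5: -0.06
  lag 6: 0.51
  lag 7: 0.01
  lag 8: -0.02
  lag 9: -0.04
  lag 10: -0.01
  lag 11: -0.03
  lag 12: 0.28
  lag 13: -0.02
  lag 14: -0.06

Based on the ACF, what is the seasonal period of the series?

The largest autocorrelation is r_6 = 0.51, with a weaker echo at lag 12 (0.28); the remaining lags stay at or below 0.01.
The dominant spike at lag 6 indicates a seasonal period of 6.

6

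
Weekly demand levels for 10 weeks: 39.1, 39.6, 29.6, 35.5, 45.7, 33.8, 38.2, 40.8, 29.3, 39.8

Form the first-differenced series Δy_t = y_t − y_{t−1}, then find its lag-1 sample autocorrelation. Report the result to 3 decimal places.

First differences Δy: 0.5, -10.0, 5.9, 10.2, -11.9, 4.4, 2.6, -11.5, 10.5
Mean of differences = 0.0778
Numerator Σ(Δy_t−Δȳ)(Δy_{t+1}−Δȳ) = -315.9749
Denominator Σ(Δy_t−Δȳ)² = 649.2756
r_1(Δy) = -315.9749 / 649.2756 = -0.487

-0.487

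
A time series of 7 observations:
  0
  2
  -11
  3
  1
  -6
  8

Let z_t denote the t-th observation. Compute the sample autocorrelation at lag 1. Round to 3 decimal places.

-0.475

Mean z̄ = (0 + 2 − 11 + 3 + 1 − 6 + 8)/7 = -0.4286
Deviations from mean: 0.4286, 2.4286, -10.5714, 3.4286, 1.4286, -5.5714, 8.4286
Numerator Σ_{t=1}^{6}(z_t−z̄)(z_{t+1}−z̄) = -110.8980
Denominator Σ(z_t−z̄)² = 233.7143
r_1 = -110.8980 / 233.7143 = -0.475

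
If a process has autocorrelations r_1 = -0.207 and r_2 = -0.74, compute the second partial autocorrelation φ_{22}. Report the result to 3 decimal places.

-0.818

φ_{22} = (r_2 − r_1²) / (1 − r_1²)
r_1² = (-0.207)² = 0.042849
Numerator = -0.74 − 0.0428 = -0.7828; denominator = 1 − 0.0428 = 0.9572
φ_{22} = -0.7828 / 0.9572 = -0.818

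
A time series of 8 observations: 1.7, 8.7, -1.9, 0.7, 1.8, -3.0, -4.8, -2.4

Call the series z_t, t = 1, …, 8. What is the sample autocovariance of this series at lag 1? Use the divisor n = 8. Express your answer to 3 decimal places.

Mean z̄ = (1.7 + 8.7 − 1.9 + 0.7 + 1.8 − 3.0 − 4.8 − 2.4)/8 = 0.1000
Σ_{t=1}^{7}(z_t−z̄)(z_{t+1}−z̄) = 18.5500
γ_1 = 18.5500 / 8 = 2.319

2.319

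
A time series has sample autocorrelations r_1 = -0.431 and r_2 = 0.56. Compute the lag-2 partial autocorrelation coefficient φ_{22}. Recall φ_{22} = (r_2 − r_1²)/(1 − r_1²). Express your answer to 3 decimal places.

0.460

φ_{22} = (r_2 − r_1²) / (1 − r_1²)
r_1² = (-0.431)² = 0.185761
Numerator = 0.56 − 0.1858 = 0.3742; denominator = 1 − 0.1858 = 0.8142
φ_{22} = 0.3742 / 0.8142 = 0.460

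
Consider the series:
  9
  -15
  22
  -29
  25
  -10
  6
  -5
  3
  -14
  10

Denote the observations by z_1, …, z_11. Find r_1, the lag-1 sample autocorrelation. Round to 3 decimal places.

Mean z̄ = (9 − 15 + 22 − 29 + 25 − 10 + 6 − 5 + 3 − 14 + 10)/11 = 0.1818
Numerator Σ_{t=1}^{10}(z_t−z̄)(z_{t+1}−z̄) = -2361.9421
Denominator Σ(z_t−z̄)² = 2721.6364
r_1 = -2361.9421 / 2721.6364 = -0.868

-0.868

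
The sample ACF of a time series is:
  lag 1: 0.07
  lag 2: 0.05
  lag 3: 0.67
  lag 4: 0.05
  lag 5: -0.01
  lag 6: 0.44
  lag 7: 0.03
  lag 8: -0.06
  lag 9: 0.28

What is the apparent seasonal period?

3

The largest autocorrelation is r_3 = 0.67, with weaker echoes at lags 6 (0.44) and 9 (0.28); the remaining lags stay at or below 0.07.
The dominant spike at lag 3 indicates a seasonal period of 3.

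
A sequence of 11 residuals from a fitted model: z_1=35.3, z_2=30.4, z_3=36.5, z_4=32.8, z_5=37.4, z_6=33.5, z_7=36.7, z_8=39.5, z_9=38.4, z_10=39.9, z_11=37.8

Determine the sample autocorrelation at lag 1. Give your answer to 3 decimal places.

0.193

Mean z̄ = (35.3 + 30.4 + 36.5 + 32.8 + 37.4 + 33.5 + 36.7 + 39.5 + 38.4 + 39.9 + 37.8)/11 = 36.2000
Numerator Σ_{t=1}^{10}(z_t−z̄)(z_{t+1}−z̄) = 16.7600
Denominator Σ(z_t−z̄)² = 87.0600
r_1 = 16.7600 / 87.0600 = 0.193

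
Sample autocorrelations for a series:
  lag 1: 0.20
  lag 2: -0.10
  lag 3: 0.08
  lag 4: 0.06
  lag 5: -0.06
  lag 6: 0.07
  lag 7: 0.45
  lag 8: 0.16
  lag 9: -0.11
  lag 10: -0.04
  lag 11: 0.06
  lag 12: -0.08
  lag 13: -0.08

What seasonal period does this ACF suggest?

7

The largest autocorrelation is r_7 = 0.45; the remaining lags stay at or below 0.20.
The dominant spike at lag 7 indicates a seasonal period of 7.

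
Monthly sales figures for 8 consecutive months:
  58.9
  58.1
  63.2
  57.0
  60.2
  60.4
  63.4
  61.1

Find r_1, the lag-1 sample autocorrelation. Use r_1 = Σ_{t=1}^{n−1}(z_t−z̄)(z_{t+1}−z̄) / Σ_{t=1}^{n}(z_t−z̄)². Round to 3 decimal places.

-0.268

Mean z̄ = (58.9 + 58.1 + 63.2 + 57.0 + 60.2 + 60.4 + 63.4 + 61.1)/8 = 60.2875
Deviations from mean: -1.3875, -2.1875, 2.9125, -3.2875, -0.0875, 0.1125, 3.1125, 0.8125
Σ(z_t−z̄)(z_{t+1}−z̄) = (3.0352) + (-6.3711) + (-9.5748) + (0.2877) + (-0.0098) + (0.3502) + (2.5289) = -9.7539
Denominator Σ(z_t−z̄)² = 36.3688
r_1 = -9.7539 / 36.3688 = -0.268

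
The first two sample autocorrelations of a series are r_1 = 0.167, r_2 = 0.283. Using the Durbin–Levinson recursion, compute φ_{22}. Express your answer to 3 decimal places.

0.262

φ_{22} = (r_2 − r_1²) / (1 − r_1²)
r_1² = (0.167)² = 0.027889
Numerator = 0.283 − 0.0279 = 0.2551; denominator = 1 − 0.0279 = 0.9721
φ_{22} = 0.2551 / 0.9721 = 0.262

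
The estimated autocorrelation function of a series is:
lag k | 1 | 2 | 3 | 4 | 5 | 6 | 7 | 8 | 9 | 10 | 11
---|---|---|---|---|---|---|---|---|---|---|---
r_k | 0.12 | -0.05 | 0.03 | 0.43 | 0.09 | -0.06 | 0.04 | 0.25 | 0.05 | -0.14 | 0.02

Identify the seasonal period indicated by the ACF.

4

The largest autocorrelation is r_4 = 0.43, with a weaker echo at lag 8 (0.25); the remaining lags stay at or below 0.12.
The dominant spike at lag 4 indicates a seasonal period of 4.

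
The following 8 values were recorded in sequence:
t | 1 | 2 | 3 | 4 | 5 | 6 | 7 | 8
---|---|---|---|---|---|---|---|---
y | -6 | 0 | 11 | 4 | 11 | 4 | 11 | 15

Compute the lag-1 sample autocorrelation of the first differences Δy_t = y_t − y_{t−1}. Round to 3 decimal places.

First differences Δy: 6, 11, -7, 7, -7, 7, 4
Mean of differences = 3.0000
Numerator Σ(Δy_t−Δȳ)(Δy_{t+1}−Δȳ) = -172.0000
Denominator Σ(Δy_t−Δȳ)² = 306.0000
r_1(Δy) = -172.0000 / 306.0000 = -0.562

-0.562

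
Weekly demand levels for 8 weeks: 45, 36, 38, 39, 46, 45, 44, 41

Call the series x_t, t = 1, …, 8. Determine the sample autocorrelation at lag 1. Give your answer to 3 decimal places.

Mean x̄ = (45 + 36 + 38 + 39 + 46 + 45 + 44 + 41)/8 = 41.7500
Σ(x_t−x̄)(x_{t+1}−x̄) = (-18.6875) + (21.5625) + (10.3125) + (-11.6875) + (13.8125) + (7.3125) + (-1.6875) = 20.9375
Denominator Σ(x_t−x̄)² = 99.5000
r_1 = 20.9375 / 99.5000 = 0.210

0.210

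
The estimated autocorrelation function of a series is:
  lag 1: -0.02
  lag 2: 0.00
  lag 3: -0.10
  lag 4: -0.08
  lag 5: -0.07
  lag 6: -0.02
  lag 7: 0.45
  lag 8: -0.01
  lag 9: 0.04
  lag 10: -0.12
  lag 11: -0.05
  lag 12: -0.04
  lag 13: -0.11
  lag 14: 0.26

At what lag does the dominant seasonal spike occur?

7

The largest autocorrelation is r_7 = 0.45, with a weaker echo at lag 14 (0.26); the remaining lags stay at or below 0.04.
The dominant spike at lag 7 indicates a seasonal period of 7.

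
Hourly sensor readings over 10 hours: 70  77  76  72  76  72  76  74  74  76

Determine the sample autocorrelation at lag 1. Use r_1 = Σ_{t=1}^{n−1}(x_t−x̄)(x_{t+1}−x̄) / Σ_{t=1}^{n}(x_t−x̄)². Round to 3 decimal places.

-0.490

Mean x̄ = (70 + 77 + 76 + 72 + 76 + 72 + 76 + 74 + 74 + 76)/10 = 74.3000
Numerator Σ_{t=1}^{9}(x_t−x̄)(x_{t+1}−x̄) = -23.5900
Denominator Σ(x_t−x̄)² = 48.1000
r_1 = -23.5900 / 48.1000 = -0.490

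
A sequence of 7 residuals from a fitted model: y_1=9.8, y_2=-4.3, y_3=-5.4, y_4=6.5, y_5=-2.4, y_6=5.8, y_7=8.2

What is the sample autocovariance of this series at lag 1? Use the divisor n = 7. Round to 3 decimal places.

Mean ȳ = (9.8 − 4.3 − 5.4 + 6.5 − 2.4 + 5.8 + 8.2)/7 = 2.6000
Σ_{t=1}^{6}(y_t−ȳ)(y_{t+1}−ȳ) = -43.2600
γ_1 = -43.2600 / 7 = -6.180

-6.180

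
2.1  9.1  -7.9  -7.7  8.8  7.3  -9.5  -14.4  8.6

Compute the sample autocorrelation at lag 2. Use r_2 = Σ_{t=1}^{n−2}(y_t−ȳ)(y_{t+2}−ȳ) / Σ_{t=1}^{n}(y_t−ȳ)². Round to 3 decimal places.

-0.686

Mean ȳ = (2.1 + 9.1 − 7.9 − 7.7 + 8.8 + 7.3 − 9.5 − 14.4 + 8.6)/9 = -0.4000
Σ(y_t−ȳ)(y_{t+2}−ȳ) = (-18.7500) + (-69.3500) + (-69.0000) + (-56.2100) + (-83.7200) + (-107.8000) + (-81.9000) = -486.7300
Denominator Σ(y_t−ȳ)² = 709.7800
r_2 = -486.7300 / 709.7800 = -0.686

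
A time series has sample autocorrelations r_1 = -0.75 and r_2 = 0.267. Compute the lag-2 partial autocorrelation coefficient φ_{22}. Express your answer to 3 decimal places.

φ_{22} = (r_2 − r_1²) / (1 − r_1²)
r_1² = (-0.75)² = 0.5625
Numerator = 0.267 − 0.5625 = -0.2955; denominator = 1 − 0.5625 = 0.4375
φ_{22} = -0.2955 / 0.4375 = -0.675

-0.675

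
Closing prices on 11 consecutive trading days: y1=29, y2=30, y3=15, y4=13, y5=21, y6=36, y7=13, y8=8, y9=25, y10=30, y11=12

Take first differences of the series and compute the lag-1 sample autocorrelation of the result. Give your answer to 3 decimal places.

-0.121

First differences Δy: 1, -15, -2, 8, 15, -23, -5, 17, 5, -18
Mean of differences = -1.7000
Numerator Σ(Δy_t−Δȳ)(Δy_{t+1}−Δȳ) = -203.8900
Denominator Σ(Δy_t−Δȳ)² = 1682.1000
r_1(Δy) = -203.8900 / 1682.1000 = -0.121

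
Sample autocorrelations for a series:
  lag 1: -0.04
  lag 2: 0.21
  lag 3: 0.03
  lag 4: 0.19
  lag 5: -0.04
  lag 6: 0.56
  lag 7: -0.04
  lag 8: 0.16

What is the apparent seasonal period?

6

The largest autocorrelation is r_6 = 0.56; the remaining lags stay at or below 0.21.
The dominant spike at lag 6 indicates a seasonal period of 6.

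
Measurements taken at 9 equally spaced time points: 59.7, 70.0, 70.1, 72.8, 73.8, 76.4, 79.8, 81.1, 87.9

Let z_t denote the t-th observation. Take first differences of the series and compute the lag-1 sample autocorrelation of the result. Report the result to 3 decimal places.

First differences Δz: 10.3, 0.1, 2.7, 1.0, 2.6, 3.4, 1.3, 6.8
Mean of differences = 3.5250
Numerator Σ(Δz_t−Δz̄)(Δz_{t+1}−Δz̄) = -22.8531
Denominator Σ(Δz_t−Δz̄)² = 81.2350
r_1(Δz) = -22.8531 / 81.2350 = -0.281

-0.281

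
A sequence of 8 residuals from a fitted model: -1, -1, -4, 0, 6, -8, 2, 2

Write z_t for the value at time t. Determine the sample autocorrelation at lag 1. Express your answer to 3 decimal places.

-0.466

Mean z̄ = (-1 − 1 − 4 + 0 + 6 − 8 + 2 + 2)/8 = -0.5000
Deviations from mean: -0.5000, -0.5000, -3.5000, 0.5000, 6.5000, -7.5000, 2.5000, 2.5000
Σ(z_t−z̄)(z_{t+1}−z̄) = (0.2500) + (1.7500) + (-1.7500) + (3.2500) + (-48.7500) + (-18.7500) + (6.2500) = -57.7500
Denominator Σ(z_t−z̄)² = 124.0000
r_1 = -57.7500 / 124.0000 = -0.466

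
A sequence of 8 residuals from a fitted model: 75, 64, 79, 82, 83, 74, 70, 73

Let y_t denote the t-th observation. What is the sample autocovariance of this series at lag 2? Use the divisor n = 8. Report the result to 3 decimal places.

-11.250

Mean ȳ = (75 + 64 + 79 + 82 + 83 + 74 + 70 + 73)/8 = 75.0000
Deviations: 0.0000, -11.0000, 4.0000, 7.0000, 8.0000, -1.0000, -5.0000, -2.0000
Σ_{t=1}^{6}(y_t−ȳ)(y_{t+2}−ȳ) = -90.0000
γ_2 = -90.0000 / 8 = -11.250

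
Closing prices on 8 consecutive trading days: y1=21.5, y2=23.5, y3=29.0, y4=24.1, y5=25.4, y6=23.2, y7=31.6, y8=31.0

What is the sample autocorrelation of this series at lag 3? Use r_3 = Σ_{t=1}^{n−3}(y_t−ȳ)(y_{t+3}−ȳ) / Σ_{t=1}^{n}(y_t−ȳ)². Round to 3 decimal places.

-0.113

Mean ȳ = (21.5 + 23.5 + 29.0 + 24.1 + 25.4 + 23.2 + 31.6 + 31.0)/8 = 26.1625
Numerator Σ_{t=1}^{5}(y_t−ȳ)(y_{t+3}−ȳ) = -11.6630
Denominator Σ(y_t−ȳ)² = 103.4588
r_3 = -11.6630 / 103.4588 = -0.113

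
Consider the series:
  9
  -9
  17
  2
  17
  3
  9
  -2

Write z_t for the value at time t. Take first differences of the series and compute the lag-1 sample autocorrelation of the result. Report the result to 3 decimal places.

First differences Δz: -18, 26, -15, 15, -14, 6, -11
Mean of differences = -1.5714
Numerator Σ(Δz_t−Δz̄)(Δz_{t+1}−Δz̄) = -1417.1837
Denominator Σ(Δz_t−Δz̄)² = 1785.7143
r_1(Δz) = -1417.1837 / 1785.7143 = -0.794

-0.794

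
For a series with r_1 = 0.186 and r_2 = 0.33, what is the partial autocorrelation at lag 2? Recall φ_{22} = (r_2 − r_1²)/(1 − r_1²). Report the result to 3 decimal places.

φ_{22} = (r_2 − r_1²) / (1 − r_1²)
r_1² = (0.186)² = 0.034596
Numerator = 0.33 − 0.0346 = 0.2954; denominator = 1 − 0.0346 = 0.9654
φ_{22} = 0.2954 / 0.9654 = 0.306

0.306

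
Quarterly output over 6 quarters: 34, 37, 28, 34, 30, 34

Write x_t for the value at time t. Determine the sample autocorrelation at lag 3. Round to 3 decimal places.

-0.304

Mean x̄ = (34 + 37 + 28 + 34 + 30 + 34)/6 = 32.8333
Deviations from mean: 1.1667, 4.1667, -4.8333, 1.1667, -2.8333, 1.1667
Σ(x_t−x̄)(x_{t+3}−x̄) = (1.3611) + (-11.8056) + (-5.6389) = -16.0833
Denominator Σ(x_t−x̄)² = 52.8333
r_3 = -16.0833 / 52.8333 = -0.304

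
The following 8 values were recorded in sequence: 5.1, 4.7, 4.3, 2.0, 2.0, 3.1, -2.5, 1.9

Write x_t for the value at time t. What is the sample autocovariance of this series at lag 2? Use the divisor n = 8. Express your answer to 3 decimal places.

0.550

Mean x̄ = (5.1 + 4.7 + 4.3 + 2.0 + 2.0 + 3.1 − 2.5 + 1.9)/8 = 2.5750
Σ_{t=1}^{6}(x_t−x̄)(x_{t+2}−x̄) = 4.4038
γ_2 = 4.4038 / 8 = 0.550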